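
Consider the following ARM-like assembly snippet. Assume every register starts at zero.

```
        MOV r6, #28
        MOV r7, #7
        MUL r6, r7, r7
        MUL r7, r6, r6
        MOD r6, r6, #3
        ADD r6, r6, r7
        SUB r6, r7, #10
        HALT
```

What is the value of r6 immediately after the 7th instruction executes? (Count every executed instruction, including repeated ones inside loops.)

2391

r6=28
r7=7
r6=7*7=49
r7=49*49=2401
r6=49%3=1
r6=1+2401=2402
r6=2401-10=2391
After step 7: r6 = 2391.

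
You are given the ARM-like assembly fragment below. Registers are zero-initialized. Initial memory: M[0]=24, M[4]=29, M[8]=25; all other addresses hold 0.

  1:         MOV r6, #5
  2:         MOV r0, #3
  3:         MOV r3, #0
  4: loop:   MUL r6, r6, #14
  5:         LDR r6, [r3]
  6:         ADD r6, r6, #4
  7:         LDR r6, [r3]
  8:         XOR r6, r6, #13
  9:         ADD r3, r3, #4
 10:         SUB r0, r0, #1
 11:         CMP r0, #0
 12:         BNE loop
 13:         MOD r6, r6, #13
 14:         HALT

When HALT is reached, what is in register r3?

12

MOV r6, #5 → r6=5
MOV r0, #3 → r0=3
MOV r3, #0 → r3=0
MUL r6, r6, #14 → r6=5*14=70
LDR r6, [r3] → r6=M[0]=24
ADD r6, r6, #4 → r6=24+4=28
LDR r6, [r3] → r6=M[0]=24
XOR r6, r6, #13 → r6=24^13=21
ADD r3, r3, #4 → r3=0+4=4
SUB r0, r0, #1 → r0=3-1=2
CMP r0, #0  (cmp 2,0)
BNE loop: taken
MUL r6, r6, #14 → r6=21*14=294
LDR r6, [r3] → r6=M[4]=29
ADD r6, r6, #4 → r6=29+4=33
LDR r6, [r3] → r6=M[4]=29
XOR r6, r6, #13 → r6=29^13=16
ADD r3, r3, #4 → r3=4+4=8
SUB r0, r0, #1 → r0=2-1=1
CMP r0, #0  (cmp 1,0)
BNE loop: taken
MUL r6, r6, #14 → r6=16*14=224
LDR r6, [r3] → r6=M[8]=25
ADD r6, r6, #4 → r6=25+4=29
LDR r6, [r3] → r6=M[8]=25
XOR r6, r6, #13 → r6=25^13=20
ADD r3, r3, #4 → r3=8+4=12
SUB r0, r0, #1 → r0=1-1=0
CMP r0, #0  (cmp 0,0)
BNE loop: not taken
MOD r6, r6, #13 → r6=20%13=7
halt.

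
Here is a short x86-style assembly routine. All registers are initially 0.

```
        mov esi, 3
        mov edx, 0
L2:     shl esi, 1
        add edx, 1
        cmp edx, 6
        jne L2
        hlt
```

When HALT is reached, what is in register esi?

after mov esi, 3: esi=3
after mov edx, 0: edx=0
after shl esi, 1: esi=3<<1=6
after add edx, 1: edx=0+1=1
cmp edx, 6  (cmp 1,6)
jne L2: taken
after shl esi, 1: esi=6<<1=12
after add edx, 1: edx=1+1=2
cmp edx, 6  (cmp 2,6)
jne L2: taken
after shl esi, 1: esi=12<<1=24
after add edx, 1: edx=2+1=3
cmp edx, 6  (cmp 3,6)
jne L2: taken
after shl esi, 1: esi=24<<1=48
after add edx, 1: edx=3+1=4
cmp edx, 6  (cmp 4,6)
jne L2: taken
after shl esi, 1: esi=48<<1=96
after add edx, 1: edx=4+1=5
cmp edx, 6  (cmp 5,6)
jne L2: taken
after shl esi, 1: esi=96<<1=192
after add edx, 1: edx=5+1=6
cmp edx, 6  (cmp 6,6)
jne L2: not taken
halt.

192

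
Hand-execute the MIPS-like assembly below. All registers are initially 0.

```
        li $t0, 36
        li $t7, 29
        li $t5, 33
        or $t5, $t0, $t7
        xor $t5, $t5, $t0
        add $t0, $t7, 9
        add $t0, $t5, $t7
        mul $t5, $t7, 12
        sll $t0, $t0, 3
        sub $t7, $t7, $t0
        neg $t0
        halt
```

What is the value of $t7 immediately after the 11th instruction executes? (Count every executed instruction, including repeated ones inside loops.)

-403

$t0=36
$t7=29
$t5=33
$t5=36|29=61
$t5=61^36=25
$t0=29+9=38
$t0=25+29=54
$t5=29*12=348
$t0=54<<3=432
$t7=29-432=-403
$t0=-(432)=-432
After step 11: $t7 = -403.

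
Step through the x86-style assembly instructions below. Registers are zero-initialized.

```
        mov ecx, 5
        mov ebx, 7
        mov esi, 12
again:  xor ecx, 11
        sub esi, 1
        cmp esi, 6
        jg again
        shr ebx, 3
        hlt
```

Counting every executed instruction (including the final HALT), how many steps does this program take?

after mov ecx, 5: ecx=5
after mov ebx, 7: ebx=7
after mov esi, 12: esi=12
after xor ecx, 11: ecx=5^11=14
after sub esi, 1: esi=12-1=11
cmp esi, 6  (cmp 11,6)
jg again: taken
after xor ecx, 11: ecx=14^11=5
after sub esi, 1: esi=11-1=10
cmp esi, 6  (cmp 10,6)
jg again: taken
after xor ecx, 11: ecx=5^11=14
after sub esi, 1: esi=10-1=9
cmp esi, 6  (cmp 9,6)
jg again: taken
after xor ecx, 11: ecx=14^11=5
after sub esi, 1: esi=9-1=8
cmp esi, 6  (cmp 8,6)
jg again: taken
after xor ecx, 11: ecx=5^11=14
after sub esi, 1: esi=8-1=7
cmp esi, 6  (cmp 7,6)
jg again: taken
after xor ecx, 11: ecx=14^11=5
after sub esi, 1: esi=7-1=6
cmp esi, 6  (cmp 6,6)
jg again: not taken
after shr ebx, 3: ebx=7>>3=0
halt.
Total executed instructions: 29.

29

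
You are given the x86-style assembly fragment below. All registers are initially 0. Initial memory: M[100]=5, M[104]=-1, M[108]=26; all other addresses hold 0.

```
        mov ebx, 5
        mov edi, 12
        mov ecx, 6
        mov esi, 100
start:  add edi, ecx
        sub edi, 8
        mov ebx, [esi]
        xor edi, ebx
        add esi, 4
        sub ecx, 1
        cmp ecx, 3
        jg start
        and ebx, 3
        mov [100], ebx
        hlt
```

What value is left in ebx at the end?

2

ebx=5
edi=12
ecx=6
esi=100
edi=12+6=18
edi=18-8=10
ebx=M[100]=5
edi=10^5=15
esi=100+4=104
ecx=6-1=5
cmp ecx, 3  (cmp 5,3)
jg start: taken
edi=15+5=20
edi=20-8=12
ebx=M[104]=-1
edi=12^(-1)=-13
esi=104+4=108
ecx=5-1=4
cmp ecx, 3  (cmp 4,3)
jg start: taken
edi=(-13)+4=-9
edi=(-9)-8=-17
ebx=M[108]=26
edi=(-17)^26=-11
esi=108+4=112
ecx=4-1=3
cmp ecx, 3  (cmp 3,3)
jg start: not taken
ebx=26&3=2
mov [100], ebx → M[100]=2
halt.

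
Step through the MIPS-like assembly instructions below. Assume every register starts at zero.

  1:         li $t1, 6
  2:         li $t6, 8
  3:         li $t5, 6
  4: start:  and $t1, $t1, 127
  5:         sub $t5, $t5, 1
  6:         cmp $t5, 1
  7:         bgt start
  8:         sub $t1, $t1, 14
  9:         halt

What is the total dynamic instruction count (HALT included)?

$t1=6
$t6=8
$t5=6
$t1=6&127=6
$t5=6-1=5
cmp $t5, 1  (cmp 5,1)
bgt start: taken
$t1=6&127=6
$t5=5-1=4
cmp $t5, 1  (cmp 4,1)
bgt start: taken
$t1=6&127=6
$t5=4-1=3
cmp $t5, 1  (cmp 3,1)
bgt start: taken
$t1=6&127=6
$t5=3-1=2
cmp $t5, 1  (cmp 2,1)
bgt start: taken
$t1=6&127=6
$t5=2-1=1
cmp $t5, 1  (cmp 1,1)
bgt start: not taken
$t1=6-14=-8
halt.
Total executed instructions: 25.

25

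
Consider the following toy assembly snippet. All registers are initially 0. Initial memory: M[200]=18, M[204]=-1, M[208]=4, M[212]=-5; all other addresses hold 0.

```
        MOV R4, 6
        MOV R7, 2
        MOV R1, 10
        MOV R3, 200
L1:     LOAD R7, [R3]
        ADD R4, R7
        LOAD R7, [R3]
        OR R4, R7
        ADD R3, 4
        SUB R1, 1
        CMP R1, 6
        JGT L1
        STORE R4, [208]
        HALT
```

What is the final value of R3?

216

R4=6
R7=2
R1=10
R3=200
R7=M[200]=18
R4=6+18=24
R7=M[200]=18
R4=24|18=26
R3=200+4=204
R1=10-1=9
CMP R1, 6  (cmp 9,6)
JGT L1: taken
R7=M[204]=-1
R4=26+(-1)=25
R7=M[204]=-1
R4=25|(-1)=-1
R3=204+4=208
R1=9-1=8
CMP R1, 6  (cmp 8,6)
JGT L1: taken
R7=M[208]=4
R4=(-1)+4=3
R7=M[208]=4
R4=3|4=7
R3=208+4=212
R1=8-1=7
CMP R1, 6  (cmp 7,6)
JGT L1: taken
R7=M[212]=-5
R4=7+(-5)=2
R7=M[212]=-5
R4=2|(-5)=-5
R3=212+4=216
R1=7-1=6
CMP R1, 6  (cmp 6,6)
JGT L1: not taken
STORE R4, [208] → M[208]=-5
halt.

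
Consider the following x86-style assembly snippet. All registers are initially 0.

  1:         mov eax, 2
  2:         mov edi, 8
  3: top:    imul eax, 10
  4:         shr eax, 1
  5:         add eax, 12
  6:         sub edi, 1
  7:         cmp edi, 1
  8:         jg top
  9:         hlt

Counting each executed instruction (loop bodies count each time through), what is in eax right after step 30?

eax=2
edi=8
eax=2*10=20
eax=20>>1=10
eax=10+12=22
edi=8-1=7
cmp edi, 1  (cmp 7,1)
jg top: taken
eax=22*10=220
eax=220>>1=110
eax=110+12=122
edi=7-1=6
cmp edi, 1  (cmp 6,1)
jg top: taken
eax=122*10=1220
eax=1220>>1=610
eax=610+12=622
edi=6-1=5
cmp edi, 1  (cmp 5,1)
jg top: taken
eax=622*10=6220
eax=6220>>1=3110
eax=3110+12=3122
edi=5-1=4
cmp edi, 1  (cmp 4,1)
jg top: taken
eax=3122*10=31220
eax=31220>>1=15610
eax=15610+12=15622
edi=4-1=3
After step 30: eax = 15622.

15622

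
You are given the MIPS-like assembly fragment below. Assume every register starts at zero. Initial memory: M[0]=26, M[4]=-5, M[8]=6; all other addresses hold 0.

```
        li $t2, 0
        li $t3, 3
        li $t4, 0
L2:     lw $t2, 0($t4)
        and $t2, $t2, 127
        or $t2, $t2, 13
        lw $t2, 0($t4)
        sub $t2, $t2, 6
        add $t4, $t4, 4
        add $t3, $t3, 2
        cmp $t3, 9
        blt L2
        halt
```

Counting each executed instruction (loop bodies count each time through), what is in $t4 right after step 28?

after li $t2, 0: $t2=0
after li $t3, 3: $t3=3
after li $t4, 0: $t4=0
after lw $t2, 0($t4): $t2=M[0]=26
after and $t2, $t2, 127: $t2=26&127=26
after or $t2, $t2, 13: $t2=26|13=31
after lw $t2, 0($t4): $t2=M[0]=26
after sub $t2, $t2, 6: $t2=26-6=20
after add $t4, $t4, 4: $t4=0+4=4
after add $t3, $t3, 2: $t3=3+2=5
cmp $t3, 9  (cmp 5,9)
blt L2: taken
after lw $t2, 0($t4): $t2=M[4]=-5
after and $t2, $t2, 127: $t2=(-5)&127=123
after or $t2, $t2, 13: $t2=123|13=127
after lw $t2, 0($t4): $t2=M[4]=-5
after sub $t2, $t2, 6: $t2=(-5)-6=-11
after add $t4, $t4, 4: $t4=4+4=8
after add $t3, $t3, 2: $t3=5+2=7
cmp $t3, 9  (cmp 7,9)
blt L2: taken
after lw $t2, 0($t4): $t2=M[8]=6
after and $t2, $t2, 127: $t2=6&127=6
after or $t2, $t2, 13: $t2=6|13=15
after lw $t2, 0($t4): $t2=M[8]=6
after sub $t2, $t2, 6: $t2=6-6=0
after add $t4, $t4, 4: $t4=8+4=12
after add $t3, $t3, 2: $t3=7+2=9
After step 28: $t4 = 12.

12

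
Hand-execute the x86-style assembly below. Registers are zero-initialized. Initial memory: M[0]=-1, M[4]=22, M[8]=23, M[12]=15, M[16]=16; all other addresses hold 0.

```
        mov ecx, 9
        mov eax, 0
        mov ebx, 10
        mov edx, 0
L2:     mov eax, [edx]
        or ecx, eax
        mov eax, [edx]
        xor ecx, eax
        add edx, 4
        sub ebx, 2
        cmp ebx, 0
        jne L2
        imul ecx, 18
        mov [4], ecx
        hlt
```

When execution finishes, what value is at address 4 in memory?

after mov ecx, 9: ecx=9
after mov eax, 0: eax=0
after mov ebx, 10: ebx=10
after mov edx, 0: edx=0
after mov eax, [edx]: eax=M[0]=-1
after or ecx, eax: ecx=9|(-1)=-1
after mov eax, [edx]: eax=M[0]=-1
after xor ecx, eax: ecx=(-1)^(-1)=0
after add edx, 4: edx=0+4=4
after sub ebx, 2: ebx=10-2=8
cmp ebx, 0  (cmp 8,0)
jne L2: taken
after mov eax, [edx]: eax=M[4]=22
after or ecx, eax: ecx=0|22=22
after mov eax, [edx]: eax=M[4]=22
after xor ecx, eax: ecx=22^22=0
after add edx, 4: edx=4+4=8
after sub ebx, 2: ebx=8-2=6
cmp ebx, 0  (cmp 6,0)
jne L2: taken
after mov eax, [edx]: eax=M[8]=23
after or ecx, eax: ecx=0|23=23
after mov eax, [edx]: eax=M[8]=23
after xor ecx, eax: ecx=23^23=0
after add edx, 4: edx=8+4=12
after sub ebx, 2: ebx=6-2=4
cmp ebx, 0  (cmp 4,0)
jne L2: taken
after mov eax, [edx]: eax=M[12]=15
after or ecx, eax: ecx=0|15=15
after mov eax, [edx]: eax=M[12]=15
after xor ecx, eax: ecx=15^15=0
after add edx, 4: edx=12+4=16
after sub ebx, 2: ebx=4-2=2
cmp ebx, 0  (cmp 2,0)
jne L2: taken
after mov eax, [edx]: eax=M[16]=16
after or ecx, eax: ecx=0|16=16
after mov eax, [edx]: eax=M[16]=16
after xor ecx, eax: ecx=16^16=0
after add edx, 4: edx=16+4=20
after sub ebx, 2: ebx=2-2=0
cmp ebx, 0  (cmp 0,0)
jne L2: not taken
after imul ecx, 18: ecx=0*18=0
mov [4], ecx → M[4]=0
halt.

0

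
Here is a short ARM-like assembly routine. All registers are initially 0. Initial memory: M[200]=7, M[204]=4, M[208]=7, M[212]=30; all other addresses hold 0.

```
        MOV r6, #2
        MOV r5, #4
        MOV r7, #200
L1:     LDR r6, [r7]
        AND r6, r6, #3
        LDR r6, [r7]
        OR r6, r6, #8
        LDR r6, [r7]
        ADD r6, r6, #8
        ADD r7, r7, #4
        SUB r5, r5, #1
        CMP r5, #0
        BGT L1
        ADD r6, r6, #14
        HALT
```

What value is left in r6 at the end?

52

r6=2
r5=4
r7=200
r6=M[200]=7
r6=7&3=3
r6=M[200]=7
r6=7|8=15
r6=M[200]=7
r6=7+8=15
r7=200+4=204
r5=4-1=3
CMP r5, #0  (cmp 3,0)
BGT L1: taken
r6=M[204]=4
r6=4&3=0
r6=M[204]=4
r6=4|8=12
r6=M[204]=4
r6=4+8=12
r7=204+4=208
r5=3-1=2
CMP r5, #0  (cmp 2,0)
BGT L1: taken
r6=M[208]=7
r6=7&3=3
r6=M[208]=7
r6=7|8=15
r6=M[208]=7
r6=7+8=15
r7=208+4=212
r5=2-1=1
CMP r5, #0  (cmp 1,0)
BGT L1: taken
r6=M[212]=30
r6=30&3=2
r6=M[212]=30
r6=30|8=30
r6=M[212]=30
r6=30+8=38
r7=212+4=216
r5=1-1=0
CMP r5, #0  (cmp 0,0)
BGT L1: not taken
r6=38+14=52
halt.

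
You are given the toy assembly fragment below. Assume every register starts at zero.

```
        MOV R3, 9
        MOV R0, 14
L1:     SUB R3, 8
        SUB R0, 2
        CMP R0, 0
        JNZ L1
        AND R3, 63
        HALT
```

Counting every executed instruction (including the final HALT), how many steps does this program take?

MOV R3, 9 → R3=9
MOV R0, 14 → R0=14
SUB R3, 8 → R3=9-8=1
SUB R0, 2 → R0=14-2=12
CMP R0, 0  (cmp 12,0)
JNZ L1: taken
SUB R3, 8 → R3=1-8=-7
SUB R0, 2 → R0=12-2=10
CMP R0, 0  (cmp 10,0)
JNZ L1: taken
SUB R3, 8 → R3=(-7)-8=-15
SUB R0, 2 → R0=10-2=8
CMP R0, 0  (cmp 8,0)
JNZ L1: taken
SUB R3, 8 → R3=(-15)-8=-23
SUB R0, 2 → R0=8-2=6
CMP R0, 0  (cmp 6,0)
JNZ L1: taken
SUB R3, 8 → R3=(-23)-8=-31
SUB R0, 2 → R0=6-2=4
CMP R0, 0  (cmp 4,0)
JNZ L1: taken
SUB R3, 8 → R3=(-31)-8=-39
SUB R0, 2 → R0=4-2=2
CMP R0, 0  (cmp 2,0)
JNZ L1: taken
SUB R3, 8 → R3=(-39)-8=-47
SUB R0, 2 → R0=2-2=0
CMP R0, 0  (cmp 0,0)
JNZ L1: not taken
AND R3, 63 → R3=(-47)&63=17
halt.
Total executed instructions: 32.

32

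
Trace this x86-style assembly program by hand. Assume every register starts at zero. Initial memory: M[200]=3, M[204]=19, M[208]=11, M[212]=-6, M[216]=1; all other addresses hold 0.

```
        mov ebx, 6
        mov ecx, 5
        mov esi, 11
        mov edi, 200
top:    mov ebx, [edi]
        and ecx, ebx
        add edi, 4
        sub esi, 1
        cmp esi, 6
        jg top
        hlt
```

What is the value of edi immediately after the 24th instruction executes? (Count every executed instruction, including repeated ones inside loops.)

after mov ebx, 6: ebx=6
after mov ecx, 5: ecx=5
after mov esi, 11: esi=11
after mov edi, 200: edi=200
after mov ebx, [edi]: ebx=M[200]=3
after and ecx, ebx: ecx=5&3=1
after add edi, 4: edi=200+4=204
after sub esi, 1: esi=11-1=10
cmp esi, 6  (cmp 10,6)
jg top: taken
after mov ebx, [edi]: ebx=M[204]=19
after and ecx, ebx: ecx=1&19=1
after add edi, 4: edi=204+4=208
after sub esi, 1: esi=10-1=9
cmp esi, 6  (cmp 9,6)
jg top: taken
after mov ebx, [edi]: ebx=M[208]=11
after and ecx, ebx: ecx=1&11=1
after add edi, 4: edi=208+4=212
after sub esi, 1: esi=9-1=8
cmp esi, 6  (cmp 8,6)
jg top: taken
after mov ebx, [edi]: ebx=M[212]=-6
after and ecx, ebx: ecx=1&(-6)=0
After step 24: edi = 212.

212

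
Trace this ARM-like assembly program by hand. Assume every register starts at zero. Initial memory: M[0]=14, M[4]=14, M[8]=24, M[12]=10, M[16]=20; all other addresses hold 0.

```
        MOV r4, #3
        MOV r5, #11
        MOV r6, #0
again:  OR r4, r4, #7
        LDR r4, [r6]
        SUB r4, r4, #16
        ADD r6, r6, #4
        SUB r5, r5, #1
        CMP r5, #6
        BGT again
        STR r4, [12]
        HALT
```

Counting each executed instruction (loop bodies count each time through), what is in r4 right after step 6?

-2

after MOV r4, #3: r4=3
after MOV r5, #11: r5=11
after MOV r6, #0: r6=0
after OR r4, r4, #7: r4=3|7=7
after LDR r4, [r6]: r4=M[0]=14
after SUB r4, r4, #16: r4=14-16=-2
After step 6: r4 = -2.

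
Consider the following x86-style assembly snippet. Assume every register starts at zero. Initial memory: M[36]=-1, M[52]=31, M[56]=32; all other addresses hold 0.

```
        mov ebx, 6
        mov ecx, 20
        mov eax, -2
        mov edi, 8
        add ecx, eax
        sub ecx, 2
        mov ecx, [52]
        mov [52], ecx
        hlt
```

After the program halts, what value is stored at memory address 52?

31

after mov ebx, 6: ebx=6
after mov ecx, 20: ecx=20
after mov eax, -2: eax=-2
after mov edi, 8: edi=8
after add ecx, eax: ecx=20+(-2)=18
after sub ecx, 2: ecx=18-2=16
after mov ecx, [52]: ecx=M[52]=31
mov [52], ecx → M[52]=31
halt.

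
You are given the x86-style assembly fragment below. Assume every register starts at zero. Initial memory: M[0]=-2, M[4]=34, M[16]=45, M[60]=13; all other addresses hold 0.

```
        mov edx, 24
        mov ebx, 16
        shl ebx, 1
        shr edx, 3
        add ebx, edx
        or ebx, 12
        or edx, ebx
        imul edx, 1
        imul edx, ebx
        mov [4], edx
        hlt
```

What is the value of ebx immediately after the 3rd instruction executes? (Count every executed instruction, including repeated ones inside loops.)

32

mov edx, 24 → edx=24
mov ebx, 16 → ebx=16
shl ebx, 1 → ebx=16<<1=32
After step 3: ebx = 32.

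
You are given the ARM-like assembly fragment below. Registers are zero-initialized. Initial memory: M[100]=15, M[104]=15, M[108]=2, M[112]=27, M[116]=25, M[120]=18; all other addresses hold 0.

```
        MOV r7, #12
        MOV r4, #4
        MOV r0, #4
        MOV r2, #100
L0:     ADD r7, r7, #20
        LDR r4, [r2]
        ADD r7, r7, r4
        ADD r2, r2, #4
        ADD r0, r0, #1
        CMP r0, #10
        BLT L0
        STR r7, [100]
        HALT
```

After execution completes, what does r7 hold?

234

MOV r7, #12 → r7=12
MOV r4, #4 → r4=4
MOV r0, #4 → r0=4
MOV r2, #100 → r2=100
ADD r7, r7, #20 → r7=12+20=32
LDR r4, [r2] → r4=M[100]=15
ADD r7, r7, r4 → r7=32+15=47
ADD r2, r2, #4 → r2=100+4=104
ADD r0, r0, #1 → r0=4+1=5
CMP r0, #10  (cmp 5,10)
BLT L0: taken
ADD r7, r7, #20 → r7=47+20=67
LDR r4, [r2] → r4=M[104]=15
ADD r7, r7, r4 → r7=67+15=82
ADD r2, r2, #4 → r2=104+4=108
ADD r0, r0, #1 → r0=5+1=6
CMP r0, #10  (cmp 6,10)
BLT L0: taken
ADD r7, r7, #20 → r7=82+20=102
LDR r4, [r2] → r4=M[108]=2
ADD r7, r7, r4 → r7=102+2=104
ADD r2, r2, #4 → r2=108+4=112
ADD r0, r0, #1 → r0=6+1=7
CMP r0, #10  (cmp 7,10)
BLT L0: taken
ADD r7, r7, #20 → r7=104+20=124
LDR r4, [r2] → r4=M[112]=27
ADD r7, r7, r4 → r7=124+27=151
ADD r2, r2, #4 → r2=112+4=116
ADD r0, r0, #1 → r0=7+1=8
CMP r0, #10  (cmp 8,10)
BLT L0: taken
ADD r7, r7, #20 → r7=151+20=171
LDR r4, [r2] → r4=M[116]=25
ADD r7, r7, r4 → r7=171+25=196
ADD r2, r2, #4 → r2=116+4=120
ADD r0, r0, #1 → r0=8+1=9
CMP r0, #10  (cmp 9,10)
BLT L0: taken
ADD r7, r7, #20 → r7=196+20=216
LDR r4, [r2] → r4=M[120]=18
ADD r7, r7, r4 → r7=216+18=234
ADD r2, r2, #4 → r2=120+4=124
ADD r0, r0, #1 → r0=9+1=10
CMP r0, #10  (cmp 10,10)
BLT L0: not taken
STR r7, [100] → M[100]=234
halt.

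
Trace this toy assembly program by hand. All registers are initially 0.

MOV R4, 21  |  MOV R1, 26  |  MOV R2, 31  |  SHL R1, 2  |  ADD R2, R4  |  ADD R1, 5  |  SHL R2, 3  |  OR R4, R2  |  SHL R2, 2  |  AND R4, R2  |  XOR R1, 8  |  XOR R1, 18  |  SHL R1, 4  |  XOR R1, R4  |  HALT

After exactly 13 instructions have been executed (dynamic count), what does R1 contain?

R4=21
R1=26
R2=31
R1=26<<2=104
R2=31+21=52
R1=104+5=109
R2=52<<3=416
R4=21|416=437
R2=416<<2=1664
R4=437&1664=128
R1=109^8=101
R1=101^18=119
R1=119<<4=1904
After step 13: R1 = 1904.

1904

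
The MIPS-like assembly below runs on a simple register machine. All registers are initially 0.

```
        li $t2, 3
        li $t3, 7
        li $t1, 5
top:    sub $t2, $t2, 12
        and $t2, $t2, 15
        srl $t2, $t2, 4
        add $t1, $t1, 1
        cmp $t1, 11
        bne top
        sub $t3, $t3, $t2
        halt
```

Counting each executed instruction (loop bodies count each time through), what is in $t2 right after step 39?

0

li $t2, 3 → $t2=3
li $t3, 7 → $t3=7
li $t1, 5 → $t1=5
sub $t2, $t2, 12 → $t2=3-12=-9
and $t2, $t2, 15 → $t2=(-9)&15=7
srl $t2, $t2, 4 → $t2=7>>4=0
add $t1, $t1, 1 → $t1=5+1=6
cmp $t1, 11  (cmp 6,11)
bne top: taken
sub $t2, $t2, 12 → $t2=0-12=-12
and $t2, $t2, 15 → $t2=(-12)&15=4
srl $t2, $t2, 4 → $t2=4>>4=0
add $t1, $t1, 1 → $t1=6+1=7
cmp $t1, 11  (cmp 7,11)
bne top: taken
sub $t2, $t2, 12 → $t2=0-12=-12
and $t2, $t2, 15 → $t2=(-12)&15=4
srl $t2, $t2, 4 → $t2=4>>4=0
add $t1, $t1, 1 → $t1=7+1=8
cmp $t1, 11  (cmp 8,11)
bne top: taken
sub $t2, $t2, 12 → $t2=0-12=-12
and $t2, $t2, 15 → $t2=(-12)&15=4
srl $t2, $t2, 4 → $t2=4>>4=0
add $t1, $t1, 1 → $t1=8+1=9
cmp $t1, 11  (cmp 9,11)
bne top: taken
sub $t2, $t2, 12 → $t2=0-12=-12
and $t2, $t2, 15 → $t2=(-12)&15=4
srl $t2, $t2, 4 → $t2=4>>4=0
add $t1, $t1, 1 → $t1=9+1=10
cmp $t1, 11  (cmp 10,11)
bne top: taken
sub $t2, $t2, 12 → $t2=0-12=-12
and $t2, $t2, 15 → $t2=(-12)&15=4
srl $t2, $t2, 4 → $t2=4>>4=0
add $t1, $t1, 1 → $t1=10+1=11
cmp $t1, 11  (cmp 11,11)
bne top: not taken
After step 39: $t2 = 0.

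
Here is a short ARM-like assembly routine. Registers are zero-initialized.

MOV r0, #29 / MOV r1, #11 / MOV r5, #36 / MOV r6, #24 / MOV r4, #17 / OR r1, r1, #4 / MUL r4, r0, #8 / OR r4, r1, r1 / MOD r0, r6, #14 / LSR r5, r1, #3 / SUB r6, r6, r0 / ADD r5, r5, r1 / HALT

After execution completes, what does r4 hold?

r0=29
r1=11
r5=36
r6=24
r4=17
r1=11|4=15
r4=29*8=232
r4=15|15=15
r0=24%14=10
r5=15>>3=1
r6=24-10=14
r5=1+15=16
halt.

15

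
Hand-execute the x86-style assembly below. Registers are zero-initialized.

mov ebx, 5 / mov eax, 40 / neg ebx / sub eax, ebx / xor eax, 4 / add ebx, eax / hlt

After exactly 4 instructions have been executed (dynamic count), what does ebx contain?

mov ebx, 5 → ebx=5
mov eax, 40 → eax=40
neg ebx → ebx=-(5)=-5
sub eax, ebx → eax=40-(-5)=45
After step 4: ebx = -5.

-5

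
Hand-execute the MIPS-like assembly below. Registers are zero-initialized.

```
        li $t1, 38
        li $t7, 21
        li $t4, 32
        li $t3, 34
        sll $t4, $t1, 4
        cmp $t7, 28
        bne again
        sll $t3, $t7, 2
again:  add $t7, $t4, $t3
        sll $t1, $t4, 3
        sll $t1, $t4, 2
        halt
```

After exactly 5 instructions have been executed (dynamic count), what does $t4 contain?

li $t1, 38 → $t1=38
li $t7, 21 → $t7=21
li $t4, 32 → $t4=32
li $t3, 34 → $t3=34
sll $t4, $t1, 4 → $t4=38<<4=608
After step 5: $t4 = 608.

608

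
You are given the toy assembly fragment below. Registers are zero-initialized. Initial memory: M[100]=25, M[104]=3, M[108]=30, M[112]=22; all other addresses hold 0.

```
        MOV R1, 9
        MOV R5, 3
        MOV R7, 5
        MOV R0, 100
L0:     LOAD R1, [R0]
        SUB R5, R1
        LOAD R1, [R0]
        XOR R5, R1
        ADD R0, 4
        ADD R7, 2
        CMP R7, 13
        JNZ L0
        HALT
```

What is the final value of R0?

116

MOV R1, 9 → R1=9
MOV R5, 3 → R5=3
MOV R7, 5 → R7=5
MOV R0, 100 → R0=100
LOAD R1, [R0] → R1=M[100]=25
SUB R5, R1 → R5=3-25=-22
LOAD R1, [R0] → R1=M[100]=25
XOR R5, R1 → R5=(-22)^25=-13
ADD R0, 4 → R0=100+4=104
ADD R7, 2 → R7=5+2=7
CMP R7, 13  (cmp 7,13)
JNZ L0: taken
LOAD R1, [R0] → R1=M[104]=3
SUB R5, R1 → R5=(-13)-3=-16
LOAD R1, [R0] → R1=M[104]=3
XOR R5, R1 → R5=(-16)^3=-13
ADD R0, 4 → R0=104+4=108
ADD R7, 2 → R7=7+2=9
CMP R7, 13  (cmp 9,13)
JNZ L0: taken
LOAD R1, [R0] → R1=M[108]=30
SUB R5, R1 → R5=(-13)-30=-43
LOAD R1, [R0] → R1=M[108]=30
XOR R5, R1 → R5=(-43)^30=-53
ADD R0, 4 → R0=108+4=112
ADD R7, 2 → R7=9+2=11
CMP R7, 13  (cmp 11,13)
JNZ L0: taken
LOAD R1, [R0] → R1=M[112]=22
SUB R5, R1 → R5=(-53)-22=-75
LOAD R1, [R0] → R1=M[112]=22
XOR R5, R1 → R5=(-75)^22=-93
ADD R0, 4 → R0=112+4=116
ADD R7, 2 → R7=11+2=13
CMP R7, 13  (cmp 13,13)
JNZ L0: not taken
halt.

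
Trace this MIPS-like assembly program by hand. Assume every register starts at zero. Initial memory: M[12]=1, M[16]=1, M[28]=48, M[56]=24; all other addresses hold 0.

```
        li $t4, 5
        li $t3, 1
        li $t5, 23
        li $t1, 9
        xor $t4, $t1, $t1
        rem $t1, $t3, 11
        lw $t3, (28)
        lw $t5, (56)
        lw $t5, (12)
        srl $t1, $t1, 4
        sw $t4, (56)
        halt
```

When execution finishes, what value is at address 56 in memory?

0

after li $t4, 5: $t4=5
after li $t3, 1: $t3=1
after li $t5, 23: $t5=23
after li $t1, 9: $t1=9
after xor $t4, $t1, $t1: $t4=9^9=0
after rem $t1, $t3, 11: $t1=1%11=1
after lw $t3, (28): $t3=M[28]=48
after lw $t5, (56): $t5=M[56]=24
after lw $t5, (12): $t5=M[12]=1
after srl $t1, $t1, 4: $t1=1>>4=0
sw $t4, (56) → M[56]=0
halt.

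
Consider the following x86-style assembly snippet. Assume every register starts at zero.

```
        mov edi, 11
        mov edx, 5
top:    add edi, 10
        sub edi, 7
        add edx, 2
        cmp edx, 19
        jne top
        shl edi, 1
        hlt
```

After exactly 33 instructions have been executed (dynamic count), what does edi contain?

mov edi, 11 → edi=11
mov edx, 5 → edx=5
add edi, 10 → edi=11+10=21
sub edi, 7 → edi=21-7=14
add edx, 2 → edx=5+2=7
cmp edx, 19  (cmp 7,19)
jne top: taken
add edi, 10 → edi=14+10=24
sub edi, 7 → edi=24-7=17
add edx, 2 → edx=7+2=9
cmp edx, 19  (cmp 9,19)
jne top: taken
add edi, 10 → edi=17+10=27
sub edi, 7 → edi=27-7=20
add edx, 2 → edx=9+2=11
cmp edx, 19  (cmp 11,19)
jne top: taken
add edi, 10 → edi=20+10=30
sub edi, 7 → edi=30-7=23
add edx, 2 → edx=11+2=13
cmp edx, 19  (cmp 13,19)
jne top: taken
add edi, 10 → edi=23+10=33
sub edi, 7 → edi=33-7=26
add edx, 2 → edx=13+2=15
cmp edx, 19  (cmp 15,19)
jne top: taken
add edi, 10 → edi=26+10=36
sub edi, 7 → edi=36-7=29
add edx, 2 → edx=15+2=17
cmp edx, 19  (cmp 17,19)
jne top: taken
add edi, 10 → edi=29+10=39
After step 33: edi = 39.

39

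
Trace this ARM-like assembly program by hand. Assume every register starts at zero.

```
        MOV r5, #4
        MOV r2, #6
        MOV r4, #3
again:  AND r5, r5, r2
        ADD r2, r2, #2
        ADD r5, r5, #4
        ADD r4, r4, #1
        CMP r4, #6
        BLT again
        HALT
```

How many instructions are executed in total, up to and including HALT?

22

r5=4
r2=6
r4=3
r5=4&6=4
r2=6+2=8
r5=4+4=8
r4=3+1=4
CMP r4, #6  (cmp 4,6)
BLT again: taken
r5=8&8=8
r2=8+2=10
r5=8+4=12
r4=4+1=5
CMP r4, #6  (cmp 5,6)
BLT again: taken
r5=12&10=8
r2=10+2=12
r5=8+4=12
r4=5+1=6
CMP r4, #6  (cmp 6,6)
BLT again: not taken
halt.
Total executed instructions: 22.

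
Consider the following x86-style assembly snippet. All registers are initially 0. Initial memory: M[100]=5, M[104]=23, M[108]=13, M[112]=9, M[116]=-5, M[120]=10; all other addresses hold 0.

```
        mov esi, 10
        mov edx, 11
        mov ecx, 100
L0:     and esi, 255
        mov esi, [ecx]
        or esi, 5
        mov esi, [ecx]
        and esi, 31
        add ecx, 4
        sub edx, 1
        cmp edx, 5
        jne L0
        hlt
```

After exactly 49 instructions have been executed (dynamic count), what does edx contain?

6

after mov esi, 10: esi=10
after mov edx, 11: edx=11
after mov ecx, 100: ecx=100
after and esi, 255: esi=10&255=10
after mov esi, [ecx]: esi=M[100]=5
after or esi, 5: esi=5|5=5
after mov esi, [ecx]: esi=M[100]=5
after and esi, 31: esi=5&31=5
after add ecx, 4: ecx=100+4=104
after sub edx, 1: edx=11-1=10
cmp edx, 5  (cmp 10,5)
jne L0: taken
after and esi, 255: esi=5&255=5
after mov esi, [ecx]: esi=M[104]=23
after or esi, 5: esi=23|5=23
after mov esi, [ecx]: esi=M[104]=23
after and esi, 31: esi=23&31=23
after add ecx, 4: ecx=104+4=108
after sub edx, 1: edx=10-1=9
cmp edx, 5  (cmp 9,5)
jne L0: taken
after and esi, 255: esi=23&255=23
after mov esi, [ecx]: esi=M[108]=13
after or esi, 5: esi=13|5=13
after mov esi, [ecx]: esi=M[108]=13
after and esi, 31: esi=13&31=13
after add ecx, 4: ecx=108+4=112
after sub edx, 1: edx=9-1=8
cmp edx, 5  (cmp 8,5)
jne L0: taken
after and esi, 255: esi=13&255=13
after mov esi, [ecx]: esi=M[112]=9
after or esi, 5: esi=9|5=13
after mov esi, [ecx]: esi=M[112]=9
after and esi, 31: esi=9&31=9
after add ecx, 4: ecx=112+4=116
after sub edx, 1: edx=8-1=7
cmp edx, 5  (cmp 7,5)
jne L0: taken
after and esi, 255: esi=9&255=9
after mov esi, [ecx]: esi=M[116]=-5
after or esi, 5: esi=(-5)|5=-1
after mov esi, [ecx]: esi=M[116]=-5
after and esi, 31: esi=(-5)&31=27
after add ecx, 4: ecx=116+4=120
after sub edx, 1: edx=7-1=6
cmp edx, 5  (cmp 6,5)
jne L0: taken
after and esi, 255: esi=27&255=27
After step 49: edx = 6.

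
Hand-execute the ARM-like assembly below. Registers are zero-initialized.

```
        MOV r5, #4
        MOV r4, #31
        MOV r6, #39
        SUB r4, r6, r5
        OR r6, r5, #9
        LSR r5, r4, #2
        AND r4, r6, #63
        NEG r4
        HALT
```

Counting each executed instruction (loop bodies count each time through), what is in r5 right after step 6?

8

MOV r5, #4 → r5=4
MOV r4, #31 → r4=31
MOV r6, #39 → r6=39
SUB r4, r6, r5 → r4=39-4=35
OR r6, r5, #9 → r6=4|9=13
LSR r5, r4, #2 → r5=35>>2=8
After step 6: r5 = 8.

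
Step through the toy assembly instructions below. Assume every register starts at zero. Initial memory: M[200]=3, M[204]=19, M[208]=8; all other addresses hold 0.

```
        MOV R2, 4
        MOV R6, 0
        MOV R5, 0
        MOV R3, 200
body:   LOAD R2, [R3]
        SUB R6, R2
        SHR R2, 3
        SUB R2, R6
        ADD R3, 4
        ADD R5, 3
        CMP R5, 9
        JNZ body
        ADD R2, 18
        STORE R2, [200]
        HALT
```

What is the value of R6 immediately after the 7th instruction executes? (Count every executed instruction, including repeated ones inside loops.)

after MOV R2, 4: R2=4
after MOV R6, 0: R6=0
after MOV R5, 0: R5=0
after MOV R3, 200: R3=200
after LOAD R2, [R3]: R2=M[200]=3
after SUB R6, R2: R6=0-3=-3
after SHR R2, 3: R2=3>>3=0
After step 7: R6 = -3.

-3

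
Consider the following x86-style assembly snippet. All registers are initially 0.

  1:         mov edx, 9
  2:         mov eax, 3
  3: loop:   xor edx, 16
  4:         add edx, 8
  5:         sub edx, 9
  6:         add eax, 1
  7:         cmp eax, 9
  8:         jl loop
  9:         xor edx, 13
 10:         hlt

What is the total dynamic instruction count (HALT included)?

40

mov edx, 9 → edx=9
mov eax, 3 → eax=3
xor edx, 16 → edx=9^16=25
add edx, 8 → edx=25+8=33
sub edx, 9 → edx=33-9=24
add eax, 1 → eax=3+1=4
cmp eax, 9  (cmp 4,9)
jl loop: taken
xor edx, 16 → edx=24^16=8
add edx, 8 → edx=8+8=16
sub edx, 9 → edx=16-9=7
add eax, 1 → eax=4+1=5
cmp eax, 9  (cmp 5,9)
jl loop: taken
xor edx, 16 → edx=7^16=23
add edx, 8 → edx=23+8=31
sub edx, 9 → edx=31-9=22
add eax, 1 → eax=5+1=6
cmp eax, 9  (cmp 6,9)
jl loop: taken
xor edx, 16 → edx=22^16=6
add edx, 8 → edx=6+8=14
sub edx, 9 → edx=14-9=5
add eax, 1 → eax=6+1=7
cmp eax, 9  (cmp 7,9)
jl loop: taken
xor edx, 16 → edx=5^16=21
add edx, 8 → edx=21+8=29
sub edx, 9 → edx=29-9=20
add eax, 1 → eax=7+1=8
cmp eax, 9  (cmp 8,9)
jl loop: taken
xor edx, 16 → edx=20^16=4
add edx, 8 → edx=4+8=12
sub edx, 9 → edx=12-9=3
add eax, 1 → eax=8+1=9
cmp eax, 9  (cmp 9,9)
jl loop: not taken
xor edx, 13 → edx=3^13=14
halt.
Total executed instructions: 40.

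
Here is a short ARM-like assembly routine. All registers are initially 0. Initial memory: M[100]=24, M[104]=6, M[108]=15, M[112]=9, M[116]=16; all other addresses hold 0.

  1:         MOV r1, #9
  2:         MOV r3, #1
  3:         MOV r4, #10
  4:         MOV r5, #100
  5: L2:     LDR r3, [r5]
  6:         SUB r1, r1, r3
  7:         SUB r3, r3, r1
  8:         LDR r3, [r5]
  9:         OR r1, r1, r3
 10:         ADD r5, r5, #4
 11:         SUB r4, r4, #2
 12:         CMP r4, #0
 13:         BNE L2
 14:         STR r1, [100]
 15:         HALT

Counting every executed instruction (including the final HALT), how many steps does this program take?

51

MOV r1, #9 → r1=9
MOV r3, #1 → r3=1
MOV r4, #10 → r4=10
MOV r5, #100 → r5=100
LDR r3, [r5] → r3=M[100]=24
SUB r1, r1, r3 → r1=9-24=-15
SUB r3, r3, r1 → r3=24-(-15)=39
LDR r3, [r5] → r3=M[100]=24
OR r1, r1, r3 → r1=(-15)|24=-7
ADD r5, r5, #4 → r5=100+4=104
SUB r4, r4, #2 → r4=10-2=8
CMP r4, #0  (cmp 8,0)
BNE L2: taken
LDR r3, [r5] → r3=M[104]=6
SUB r1, r1, r3 → r1=(-7)-6=-13
SUB r3, r3, r1 → r3=6-(-13)=19
LDR r3, [r5] → r3=M[104]=6
OR r1, r1, r3 → r1=(-13)|6=-9
ADD r5, r5, #4 → r5=104+4=108
SUB r4, r4, #2 → r4=8-2=6
CMP r4, #0  (cmp 6,0)
BNE L2: taken
LDR r3, [r5] → r3=M[108]=15
SUB r1, r1, r3 → r1=(-9)-15=-24
SUB r3, r3, r1 → r3=15-(-24)=39
LDR r3, [r5] → r3=M[108]=15
OR r1, r1, r3 → r1=(-24)|15=-17
ADD r5, r5, #4 → r5=108+4=112
SUB r4, r4, #2 → r4=6-2=4
CMP r4, #0  (cmp 4,0)
BNE L2: taken
LDR r3, [r5] → r3=M[112]=9
SUB r1, r1, r3 → r1=(-17)-9=-26
SUB r3, r3, r1 → r3=9-(-26)=35
LDR r3, [r5] → r3=M[112]=9
OR r1, r1, r3 → r1=(-26)|9=-17
ADD r5, r5, #4 → r5=112+4=116
SUB r4, r4, #2 → r4=4-2=2
CMP r4, #0  (cmp 2,0)
BNE L2: taken
LDR r3, [r5] → r3=M[116]=16
SUB r1, r1, r3 → r1=(-17)-16=-33
SUB r3, r3, r1 → r3=16-(-33)=49
LDR r3, [r5] → r3=M[116]=16
OR r1, r1, r3 → r1=(-33)|16=-33
ADD r5, r5, #4 → r5=116+4=120
SUB r4, r4, #2 → r4=2-2=0
CMP r4, #0  (cmp 0,0)
BNE L2: not taken
STR r1, [100] → M[100]=-33
halt.
Total executed instructions: 51.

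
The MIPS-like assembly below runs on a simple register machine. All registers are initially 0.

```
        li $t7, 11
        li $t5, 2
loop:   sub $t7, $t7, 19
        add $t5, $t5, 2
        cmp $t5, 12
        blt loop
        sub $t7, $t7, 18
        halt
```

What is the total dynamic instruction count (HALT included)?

24

li $t7, 11 → $t7=11
li $t5, 2 → $t5=2
sub $t7, $t7, 19 → $t7=11-19=-8
add $t5, $t5, 2 → $t5=2+2=4
cmp $t5, 12  (cmp 4,12)
blt loop: taken
sub $t7, $t7, 19 → $t7=(-8)-19=-27
add $t5, $t5, 2 → $t5=4+2=6
cmp $t5, 12  (cmp 6,12)
blt loop: taken
sub $t7, $t7, 19 → $t7=(-27)-19=-46
add $t5, $t5, 2 → $t5=6+2=8
cmp $t5, 12  (cmp 8,12)
blt loop: taken
sub $t7, $t7, 19 → $t7=(-46)-19=-65
add $t5, $t5, 2 → $t5=8+2=10
cmp $t5, 12  (cmp 10,12)
blt loop: taken
sub $t7, $t7, 19 → $t7=(-65)-19=-84
add $t5, $t5, 2 → $t5=10+2=12
cmp $t5, 12  (cmp 12,12)
blt loop: not taken
sub $t7, $t7, 18 → $t7=(-84)-18=-102
halt.
Total executed instructions: 24.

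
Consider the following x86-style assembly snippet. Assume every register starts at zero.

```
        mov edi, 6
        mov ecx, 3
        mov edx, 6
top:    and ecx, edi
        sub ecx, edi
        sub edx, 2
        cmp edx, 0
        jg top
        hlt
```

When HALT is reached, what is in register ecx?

mov edi, 6 → edi=6
mov ecx, 3 → ecx=3
mov edx, 6 → edx=6
and ecx, edi → ecx=3&6=2
sub ecx, edi → ecx=2-6=-4
sub edx, 2 → edx=6-2=4
cmp edx, 0  (cmp 4,0)
jg top: taken
and ecx, edi → ecx=(-4)&6=4
sub ecx, edi → ecx=4-6=-2
sub edx, 2 → edx=4-2=2
cmp edx, 0  (cmp 2,0)
jg top: taken
and ecx, edi → ecx=(-2)&6=6
sub ecx, edi → ecx=6-6=0
sub edx, 2 → edx=2-2=0
cmp edx, 0  (cmp 0,0)
jg top: not taken
halt.

0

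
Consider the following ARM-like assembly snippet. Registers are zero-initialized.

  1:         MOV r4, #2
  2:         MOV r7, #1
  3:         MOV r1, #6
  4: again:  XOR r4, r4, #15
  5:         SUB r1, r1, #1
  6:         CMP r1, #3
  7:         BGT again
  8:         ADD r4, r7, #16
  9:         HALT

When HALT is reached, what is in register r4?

17

MOV r4, #2 → r4=2
MOV r7, #1 → r7=1
MOV r1, #6 → r1=6
XOR r4, r4, #15 → r4=2^15=13
SUB r1, r1, #1 → r1=6-1=5
CMP r1, #3  (cmp 5,3)
BGT again: taken
XOR r4, r4, #15 → r4=13^15=2
SUB r1, r1, #1 → r1=5-1=4
CMP r1, #3  (cmp 4,3)
BGT again: taken
XOR r4, r4, #15 → r4=2^15=13
SUB r1, r1, #1 → r1=4-1=3
CMP r1, #3  (cmp 3,3)
BGT again: not taken
ADD r4, r7, #16 → r4=1+16=17
halt.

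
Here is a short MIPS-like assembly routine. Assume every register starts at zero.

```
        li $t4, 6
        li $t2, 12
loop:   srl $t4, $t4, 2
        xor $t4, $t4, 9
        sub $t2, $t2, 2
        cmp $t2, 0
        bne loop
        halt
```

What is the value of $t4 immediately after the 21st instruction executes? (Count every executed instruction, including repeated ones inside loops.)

11

after li $t4, 6: $t4=6
after li $t2, 12: $t2=12
after srl $t4, $t4, 2: $t4=6>>2=1
after xor $t4, $t4, 9: $t4=1^9=8
after sub $t2, $t2, 2: $t2=12-2=10
cmp $t2, 0  (cmp 10,0)
bne loop: taken
after srl $t4, $t4, 2: $t4=8>>2=2
after xor $t4, $t4, 9: $t4=2^9=11
after sub $t2, $t2, 2: $t2=10-2=8
cmp $t2, 0  (cmp 8,0)
bne loop: taken
after srl $t4, $t4, 2: $t4=11>>2=2
after xor $t4, $t4, 9: $t4=2^9=11
after sub $t2, $t2, 2: $t2=8-2=6
cmp $t2, 0  (cmp 6,0)
bne loop: taken
after srl $t4, $t4, 2: $t4=11>>2=2
after xor $t4, $t4, 9: $t4=2^9=11
after sub $t2, $t2, 2: $t2=6-2=4
cmp $t2, 0  (cmp 4,0)
After step 21: $t4 = 11.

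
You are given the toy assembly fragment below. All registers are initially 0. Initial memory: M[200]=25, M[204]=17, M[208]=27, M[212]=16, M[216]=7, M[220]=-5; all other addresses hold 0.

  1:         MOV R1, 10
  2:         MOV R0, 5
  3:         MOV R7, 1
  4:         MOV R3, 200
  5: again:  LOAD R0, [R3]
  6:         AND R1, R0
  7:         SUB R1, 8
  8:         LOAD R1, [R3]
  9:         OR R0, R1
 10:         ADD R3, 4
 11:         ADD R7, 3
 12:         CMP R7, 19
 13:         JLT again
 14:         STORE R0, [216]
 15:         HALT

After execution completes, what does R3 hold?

MOV R1, 10 → R1=10
MOV R0, 5 → R0=5
MOV R7, 1 → R7=1
MOV R3, 200 → R3=200
LOAD R0, [R3] → R0=M[200]=25
AND R1, R0 → R1=10&25=8
SUB R1, 8 → R1=8-8=0
LOAD R1, [R3] → R1=M[200]=25
OR R0, R1 → R0=25|25=25
ADD R3, 4 → R3=200+4=204
ADD R7, 3 → R7=1+3=4
CMP R7, 19  (cmp 4,19)
JLT again: taken
LOAD R0, [R3] → R0=M[204]=17
AND R1, R0 → R1=25&17=17
SUB R1, 8 → R1=17-8=9
LOAD R1, [R3] → R1=M[204]=17
OR R0, R1 → R0=17|17=17
ADD R3, 4 → R3=204+4=208
ADD R7, 3 → R7=4+3=7
CMP R7, 19  (cmp 7,19)
JLT again: taken
LOAD R0, [R3] → R0=M[208]=27
AND R1, R0 → R1=17&27=17
SUB R1, 8 → R1=17-8=9
LOAD R1, [R3] → R1=M[208]=27
OR R0, R1 → R0=27|27=27
ADD R3, 4 → R3=208+4=212
ADD R7, 3 → R7=7+3=10
CMP R7, 19  (cmp 10,19)
JLT again: taken
LOAD R0, [R3] → R0=M[212]=16
AND R1, R0 → R1=27&16=16
SUB R1, 8 → R1=16-8=8
LOAD R1, [R3] → R1=M[212]=16
OR R0, R1 → R0=16|16=16
ADD R3, 4 → R3=212+4=216
ADD R7, 3 → R7=10+3=13
CMP R7, 19  (cmp 13,19)
JLT again: taken
LOAD R0, [R3] → R0=M[216]=7
AND R1, R0 → R1=16&7=0
SUB R1, 8 → R1=0-8=-8
LOAD R1, [R3] → R1=M[216]=7
OR R0, R1 → R0=7|7=7
ADD R3, 4 → R3=216+4=220
ADD R7, 3 → R7=13+3=16
CMP R7, 19  (cmp 16,19)
JLT again: taken
LOAD R0, [R3] → R0=M[220]=-5
AND R1, R0 → R1=7&(-5)=3
SUB R1, 8 → R1=3-8=-5
LOAD R1, [R3] → R1=M[220]=-5
OR R0, R1 → R0=(-5)|(-5)=-5
ADD R3, 4 → R3=220+4=224
ADD R7, 3 → R7=16+3=19
CMP R7, 19  (cmp 19,19)
JLT again: not taken
STORE R0, [216] → M[216]=-5
halt.

224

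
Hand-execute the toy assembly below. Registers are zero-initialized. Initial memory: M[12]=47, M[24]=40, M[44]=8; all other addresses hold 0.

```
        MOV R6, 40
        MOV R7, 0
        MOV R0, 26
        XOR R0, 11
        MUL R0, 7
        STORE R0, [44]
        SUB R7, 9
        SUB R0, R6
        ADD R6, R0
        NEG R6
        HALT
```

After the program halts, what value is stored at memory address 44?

119

after MOV R6, 40: R6=40
after MOV R7, 0: R7=0
after MOV R0, 26: R0=26
after XOR R0, 11: R0=26^11=17
after MUL R0, 7: R0=17*7=119
STORE R0, [44] → M[44]=119
after SUB R7, 9: R7=0-9=-9
after SUB R0, R6: R0=119-40=79
after ADD R6, R0: R6=40+79=119
after NEG R6: R6=-(119)=-119
halt.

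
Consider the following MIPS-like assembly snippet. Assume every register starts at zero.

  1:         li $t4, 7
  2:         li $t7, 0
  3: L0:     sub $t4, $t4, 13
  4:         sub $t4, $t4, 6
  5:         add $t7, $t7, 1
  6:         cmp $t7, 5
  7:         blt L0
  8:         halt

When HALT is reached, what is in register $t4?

-88

li $t4, 7 → $t4=7
li $t7, 0 → $t7=0
sub $t4, $t4, 13 → $t4=7-13=-6
sub $t4, $t4, 6 → $t4=(-6)-6=-12
add $t7, $t7, 1 → $t7=0+1=1
cmp $t7, 5  (cmp 1,5)
blt L0: taken
sub $t4, $t4, 13 → $t4=(-12)-13=-25
sub $t4, $t4, 6 → $t4=(-25)-6=-31
add $t7, $t7, 1 → $t7=1+1=2
cmp $t7, 5  (cmp 2,5)
blt L0: taken
sub $t4, $t4, 13 → $t4=(-31)-13=-44
sub $t4, $t4, 6 → $t4=(-44)-6=-50
add $t7, $t7, 1 → $t7=2+1=3
cmp $t7, 5  (cmp 3,5)
blt L0: taken
sub $t4, $t4, 13 → $t4=(-50)-13=-63
sub $t4, $t4, 6 → $t4=(-63)-6=-69
add $t7, $t7, 1 → $t7=3+1=4
cmp $t7, 5  (cmp 4,5)
blt L0: taken
sub $t4, $t4, 13 → $t4=(-69)-13=-82
sub $t4, $t4, 6 → $t4=(-82)-6=-88
add $t7, $t7, 1 → $t7=4+1=5
cmp $t7, 5  (cmp 5,5)
blt L0: not taken
halt.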